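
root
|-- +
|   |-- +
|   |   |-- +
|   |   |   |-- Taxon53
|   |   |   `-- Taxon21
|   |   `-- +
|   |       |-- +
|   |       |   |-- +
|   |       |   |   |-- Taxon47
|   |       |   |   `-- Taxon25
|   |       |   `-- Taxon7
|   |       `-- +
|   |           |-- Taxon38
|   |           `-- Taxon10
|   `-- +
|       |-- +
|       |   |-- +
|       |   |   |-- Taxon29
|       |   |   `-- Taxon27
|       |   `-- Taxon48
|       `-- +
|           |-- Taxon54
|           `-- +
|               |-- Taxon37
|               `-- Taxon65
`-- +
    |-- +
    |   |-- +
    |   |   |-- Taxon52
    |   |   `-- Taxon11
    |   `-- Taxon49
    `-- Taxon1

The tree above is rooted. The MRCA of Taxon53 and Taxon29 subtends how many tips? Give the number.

The MRCA of Taxon53 and Taxon29 is the node subtending (((Taxon53,Taxon21),(((Taxon47,Taxon25),Taxon7),(Taxon38,Taxon10))),(((Taxon29,Taxon27),Taxon48),(Taxon54,(Taxon37,Taxon65)))).
That clade contains 13 terminal taxa: Taxon10, Taxon21, Taxon25, Taxon27, Taxon29, Taxon37, Taxon38, Taxon47, Taxon48, Taxon53, Taxon54, Taxon65, Taxon7.

13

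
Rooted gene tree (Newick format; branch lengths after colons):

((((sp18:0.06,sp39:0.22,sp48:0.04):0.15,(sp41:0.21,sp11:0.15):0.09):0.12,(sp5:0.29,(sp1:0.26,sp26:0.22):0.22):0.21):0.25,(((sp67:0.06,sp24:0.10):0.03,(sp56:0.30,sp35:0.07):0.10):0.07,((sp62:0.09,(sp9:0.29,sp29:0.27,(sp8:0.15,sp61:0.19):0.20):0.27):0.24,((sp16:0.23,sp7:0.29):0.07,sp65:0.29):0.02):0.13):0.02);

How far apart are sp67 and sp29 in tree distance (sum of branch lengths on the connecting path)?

1.07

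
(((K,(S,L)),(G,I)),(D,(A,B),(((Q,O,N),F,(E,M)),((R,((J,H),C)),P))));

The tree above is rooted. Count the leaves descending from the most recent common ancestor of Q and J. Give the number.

The MRCA of Q and J is the node subtending (((Q,O,N),F,(E,M)),((R,((J,H),C)),P)).
That clade contains 11 terminal taxa: C, E, F, H, J, M, N, O, P, Q, R.

11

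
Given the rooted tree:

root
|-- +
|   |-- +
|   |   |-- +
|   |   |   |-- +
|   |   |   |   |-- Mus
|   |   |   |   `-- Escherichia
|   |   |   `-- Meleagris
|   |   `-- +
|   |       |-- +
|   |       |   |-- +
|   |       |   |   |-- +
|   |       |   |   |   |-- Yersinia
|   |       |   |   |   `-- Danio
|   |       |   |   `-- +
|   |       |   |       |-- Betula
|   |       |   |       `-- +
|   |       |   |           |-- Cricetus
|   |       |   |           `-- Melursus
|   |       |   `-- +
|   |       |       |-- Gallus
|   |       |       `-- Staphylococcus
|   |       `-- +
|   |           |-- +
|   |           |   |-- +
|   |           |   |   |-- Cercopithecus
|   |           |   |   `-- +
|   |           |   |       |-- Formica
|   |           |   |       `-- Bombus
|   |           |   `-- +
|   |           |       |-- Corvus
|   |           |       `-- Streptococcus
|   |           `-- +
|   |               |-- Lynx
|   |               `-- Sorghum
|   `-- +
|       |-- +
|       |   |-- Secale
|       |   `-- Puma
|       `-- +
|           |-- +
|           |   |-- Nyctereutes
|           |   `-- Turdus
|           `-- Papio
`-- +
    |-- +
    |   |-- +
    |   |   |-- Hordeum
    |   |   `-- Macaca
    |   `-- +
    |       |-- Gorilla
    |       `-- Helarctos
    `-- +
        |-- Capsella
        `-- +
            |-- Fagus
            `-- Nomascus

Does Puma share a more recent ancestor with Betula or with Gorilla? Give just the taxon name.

Betula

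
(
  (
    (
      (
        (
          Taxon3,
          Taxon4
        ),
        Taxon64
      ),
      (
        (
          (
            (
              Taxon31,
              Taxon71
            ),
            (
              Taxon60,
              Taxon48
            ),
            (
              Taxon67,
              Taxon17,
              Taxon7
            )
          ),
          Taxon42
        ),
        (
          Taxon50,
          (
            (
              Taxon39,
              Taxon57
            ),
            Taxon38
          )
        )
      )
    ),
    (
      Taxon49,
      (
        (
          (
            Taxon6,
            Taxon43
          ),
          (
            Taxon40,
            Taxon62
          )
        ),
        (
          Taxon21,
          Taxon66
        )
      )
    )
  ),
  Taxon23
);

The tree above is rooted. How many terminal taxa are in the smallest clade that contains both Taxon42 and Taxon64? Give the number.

15

The MRCA of Taxon42 and Taxon64 is the node subtending (((Taxon3,Taxon4),Taxon64),((((Taxon31,Taxon71),(Taxon60,Taxon48),(Taxon67,Taxon17,Taxon7)),Taxon42),(Taxon50,((Taxon39,Taxon57),Taxon38)))).
That clade contains 15 terminal taxa: Taxon17, Taxon3, Taxon31, Taxon38, Taxon39, Taxon4, Taxon42, Taxon48, Taxon50, Taxon57, Taxon60, Taxon64, Taxon67, Taxon7, Taxon71.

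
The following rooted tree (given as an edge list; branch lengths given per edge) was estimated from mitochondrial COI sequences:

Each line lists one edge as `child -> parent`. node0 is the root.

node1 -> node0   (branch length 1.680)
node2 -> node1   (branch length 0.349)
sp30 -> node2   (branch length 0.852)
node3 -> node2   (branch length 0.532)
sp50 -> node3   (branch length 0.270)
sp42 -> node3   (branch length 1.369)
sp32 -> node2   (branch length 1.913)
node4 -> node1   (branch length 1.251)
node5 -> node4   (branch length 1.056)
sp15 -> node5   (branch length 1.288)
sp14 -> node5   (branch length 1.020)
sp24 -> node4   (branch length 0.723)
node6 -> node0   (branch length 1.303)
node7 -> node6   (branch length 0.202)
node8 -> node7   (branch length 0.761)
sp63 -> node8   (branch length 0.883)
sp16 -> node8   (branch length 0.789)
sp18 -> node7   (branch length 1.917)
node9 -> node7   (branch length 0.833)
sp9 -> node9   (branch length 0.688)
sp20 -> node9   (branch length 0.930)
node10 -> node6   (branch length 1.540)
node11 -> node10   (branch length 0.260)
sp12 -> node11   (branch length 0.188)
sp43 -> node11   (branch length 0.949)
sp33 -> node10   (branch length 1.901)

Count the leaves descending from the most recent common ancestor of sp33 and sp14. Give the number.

15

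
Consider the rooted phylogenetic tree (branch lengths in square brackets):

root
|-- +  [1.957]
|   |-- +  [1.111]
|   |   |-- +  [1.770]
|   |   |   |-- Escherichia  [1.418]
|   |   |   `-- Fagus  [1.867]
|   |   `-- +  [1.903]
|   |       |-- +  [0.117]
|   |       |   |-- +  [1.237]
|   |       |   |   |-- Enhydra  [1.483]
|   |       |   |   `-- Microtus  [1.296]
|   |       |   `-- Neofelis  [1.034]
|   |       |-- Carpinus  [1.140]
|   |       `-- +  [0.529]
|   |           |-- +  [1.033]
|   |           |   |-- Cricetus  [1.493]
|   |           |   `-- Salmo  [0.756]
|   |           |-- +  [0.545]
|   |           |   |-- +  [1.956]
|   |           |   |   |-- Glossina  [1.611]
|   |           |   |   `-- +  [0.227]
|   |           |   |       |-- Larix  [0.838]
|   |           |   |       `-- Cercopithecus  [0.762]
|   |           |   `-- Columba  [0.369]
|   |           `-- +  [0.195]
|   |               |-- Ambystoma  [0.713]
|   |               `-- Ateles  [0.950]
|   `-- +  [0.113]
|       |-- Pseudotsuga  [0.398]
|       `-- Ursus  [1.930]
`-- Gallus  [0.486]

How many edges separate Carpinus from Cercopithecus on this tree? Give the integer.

6

The MRCA of Carpinus and Cercopithecus is the node subtending (((Enhydra,Microtus),Neofelis),Carpinus,((Cricetus,Salmo),((Glossina,(Larix,Cercopithecus)),Columba),(Ambystoma,Ateles))).
From Carpinus up to that node: 1 branch. From Cercopithecus up to the same node: 5 branches. Total: 1 + 5 = 6.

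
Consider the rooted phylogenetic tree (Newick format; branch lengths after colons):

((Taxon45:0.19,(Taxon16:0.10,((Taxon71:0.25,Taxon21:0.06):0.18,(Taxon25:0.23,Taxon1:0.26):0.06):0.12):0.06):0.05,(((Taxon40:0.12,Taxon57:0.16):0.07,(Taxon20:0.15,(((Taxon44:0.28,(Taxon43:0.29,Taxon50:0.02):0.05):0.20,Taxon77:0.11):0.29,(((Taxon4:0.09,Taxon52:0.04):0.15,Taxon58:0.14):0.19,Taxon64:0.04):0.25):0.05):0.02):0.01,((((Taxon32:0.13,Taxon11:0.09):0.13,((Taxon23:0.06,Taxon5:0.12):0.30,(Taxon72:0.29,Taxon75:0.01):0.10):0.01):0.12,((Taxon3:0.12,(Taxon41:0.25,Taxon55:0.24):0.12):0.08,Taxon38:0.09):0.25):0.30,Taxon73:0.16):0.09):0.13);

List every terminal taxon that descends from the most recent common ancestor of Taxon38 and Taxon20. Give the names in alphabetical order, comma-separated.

Taxon11, Taxon20, Taxon23, Taxon3, Taxon32, Taxon38, Taxon4, Taxon40, Taxon41, Taxon43, Taxon44, Taxon5, Taxon50, Taxon52, Taxon55, Taxon57, Taxon58, Taxon64, Taxon72, Taxon73, Taxon75, Taxon77

Tracing Taxon38: it sits inside ((Taxon3,(Taxon41,Taxon55)),Taxon38).
Tracing Taxon20: it sits inside (Taxon20,(((Taxon44,(Taxon43,Taxon50)),Taxon77),(((Taxon4,Taxon52),Taxon58),Taxon64))).
The smallest clade enclosing both is (((Taxon40,Taxon57),(Taxon20,(((Taxon44,(Taxon43,Taxon50)),Taxon77),(((Taxon4,Taxon52),Taxon58),Taxon64)))),((((Taxon32,Taxon11),((Taxon23,Taxon5),(Taxon72,Taxon75))),((Taxon3,(Taxon41,Taxon55)),Taxon38)),Taxon73)); the answer is its 22 terminal taxa in alphabetical order.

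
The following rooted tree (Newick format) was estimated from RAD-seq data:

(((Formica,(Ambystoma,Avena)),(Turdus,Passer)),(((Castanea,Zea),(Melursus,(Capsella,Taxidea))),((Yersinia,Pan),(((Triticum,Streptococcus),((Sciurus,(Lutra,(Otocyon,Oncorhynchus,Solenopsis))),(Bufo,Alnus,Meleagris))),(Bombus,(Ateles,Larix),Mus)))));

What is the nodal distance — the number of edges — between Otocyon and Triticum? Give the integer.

The MRCA of Otocyon and Triticum is the node subtending ((Triticum,Streptococcus),((Sciurus,(Lutra,(Otocyon,Oncorhynchus,Solenopsis))),(Bufo,Alnus,Meleagris))).
From Otocyon up to that node: 5 branches. From Triticum up to the same node: 2 branches. Total: 5 + 2 = 7.

7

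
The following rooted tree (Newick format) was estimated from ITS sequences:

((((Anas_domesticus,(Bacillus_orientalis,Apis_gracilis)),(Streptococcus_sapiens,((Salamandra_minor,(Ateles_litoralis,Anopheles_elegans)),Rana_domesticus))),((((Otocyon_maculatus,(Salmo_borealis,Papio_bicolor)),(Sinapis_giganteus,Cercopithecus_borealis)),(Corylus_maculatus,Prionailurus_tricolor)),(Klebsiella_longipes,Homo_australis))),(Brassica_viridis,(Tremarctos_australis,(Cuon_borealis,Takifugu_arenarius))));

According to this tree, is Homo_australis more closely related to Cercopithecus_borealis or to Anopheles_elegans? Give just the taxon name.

The MRCA of Homo_australis and Cercopithecus_borealis subtends ((((Otocyon_maculatus,(Salmo_borealis,Papio_bicolor)),(Sinapis_giganteus,Cercopithecus_borealis)),(Corylus_maculatus,Prionailurus_tricolor)),(Klebsiella_longipes,Homo_australis)) (9 taxa).
The MRCA of Homo_australis and Anopheles_elegans subtends (((Anas_domesticus,(Bacillus_orientalis,Apis_gracilis)),(Streptococcus_sapiens,((Salamandra_minor,(Ateles_litoralis,Anopheles_elegans)),Rana_domesticus))),((((Otocyon_maculatus,(Salmo_borealis,Papio_bicolor)),(Sinapis_giganteus,Cercopithecus_borealis)),(Corylus_maculatus,Prionailurus_tricolor)),(Klebsiella_longipes,Homo_australis))) (17 taxa).
The first is nested inside the second, so Homo_australis shares a more recent common ancestor with Cercopithecus_borealis.

Cercopithecus_borealis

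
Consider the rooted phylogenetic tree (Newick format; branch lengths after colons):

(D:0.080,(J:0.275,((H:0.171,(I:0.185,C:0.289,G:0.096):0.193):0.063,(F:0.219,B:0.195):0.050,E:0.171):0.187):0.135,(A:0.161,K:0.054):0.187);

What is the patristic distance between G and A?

1.022

The path runs G → … → MRCA → … → A; the MRCA is the root of the tree.
Branch lengths along that path: 0.096 + 0.193 + 0.063 + 0.187 + 0.135 + 0.187 + 0.161 = 1.022.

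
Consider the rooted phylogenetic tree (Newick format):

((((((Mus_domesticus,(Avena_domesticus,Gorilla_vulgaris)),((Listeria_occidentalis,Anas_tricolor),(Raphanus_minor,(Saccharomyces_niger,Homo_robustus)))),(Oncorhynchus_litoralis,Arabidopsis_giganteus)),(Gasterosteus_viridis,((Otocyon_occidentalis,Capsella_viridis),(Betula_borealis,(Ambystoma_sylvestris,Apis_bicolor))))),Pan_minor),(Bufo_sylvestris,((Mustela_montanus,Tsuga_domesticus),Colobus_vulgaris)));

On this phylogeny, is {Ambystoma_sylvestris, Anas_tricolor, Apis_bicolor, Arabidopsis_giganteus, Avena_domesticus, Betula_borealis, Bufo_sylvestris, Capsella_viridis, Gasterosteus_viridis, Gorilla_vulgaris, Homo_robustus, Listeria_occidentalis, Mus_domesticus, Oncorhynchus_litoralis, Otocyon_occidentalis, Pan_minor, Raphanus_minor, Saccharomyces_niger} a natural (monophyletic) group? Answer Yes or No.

No

The MRCA of the listed taxa is the root, so the smallest clade containing them is the whole tree.
That clade also contains Colobus_vulgaris, Mustela_montanus, Tsuga_domesticus, which are not in the proposed group, so the group is not monophyletic.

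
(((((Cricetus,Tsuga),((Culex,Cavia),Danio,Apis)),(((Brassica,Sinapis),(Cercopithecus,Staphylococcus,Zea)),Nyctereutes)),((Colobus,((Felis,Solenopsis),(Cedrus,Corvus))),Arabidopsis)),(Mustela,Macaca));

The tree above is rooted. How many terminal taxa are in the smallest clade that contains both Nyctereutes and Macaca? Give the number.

20

The MRCA of Nyctereutes and Macaca is the root, so the clade is the entire tree.
That clade contains 20 terminal taxa: Apis, Arabidopsis, Brassica, Cavia, Cedrus, Cercopithecus, Colobus, Corvus, Cricetus, Culex, Danio, Felis, Macaca, Mustela, Nyctereutes, Sinapis, Solenopsis, Staphylococcus, Tsuga, Zea.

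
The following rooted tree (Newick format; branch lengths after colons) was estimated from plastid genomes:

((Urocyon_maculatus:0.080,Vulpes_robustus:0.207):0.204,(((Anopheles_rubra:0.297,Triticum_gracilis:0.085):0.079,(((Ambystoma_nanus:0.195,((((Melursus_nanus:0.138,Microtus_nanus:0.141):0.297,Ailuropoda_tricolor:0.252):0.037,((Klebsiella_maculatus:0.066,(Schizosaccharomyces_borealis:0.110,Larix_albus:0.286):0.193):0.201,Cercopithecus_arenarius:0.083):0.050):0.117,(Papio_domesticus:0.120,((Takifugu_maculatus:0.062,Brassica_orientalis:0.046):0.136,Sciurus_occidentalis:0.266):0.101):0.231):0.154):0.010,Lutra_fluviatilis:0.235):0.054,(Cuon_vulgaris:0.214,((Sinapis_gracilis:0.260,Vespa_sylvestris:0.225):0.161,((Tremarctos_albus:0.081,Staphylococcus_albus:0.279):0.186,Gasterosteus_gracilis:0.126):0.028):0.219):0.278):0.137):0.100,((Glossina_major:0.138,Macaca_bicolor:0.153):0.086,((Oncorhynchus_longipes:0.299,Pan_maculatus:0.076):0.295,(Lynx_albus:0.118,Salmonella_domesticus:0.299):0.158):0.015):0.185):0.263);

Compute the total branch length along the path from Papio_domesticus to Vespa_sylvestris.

1.452

The path runs Papio_domesticus → … → MRCA → … → Vespa_sylvestris; the MRCA is the node subtending (((Ambystoma_nanus,((((Melursus_nanus,Microtus_nanus),Ailuropoda_tricolor),((Klebsiella_maculatus,(Schizosaccharomyces_borealis,Larix_albus)),Cercopithecus_arenarius)),(Papio_domesticus,((Takifugu_maculatus,Brassica_orientalis),Sciurus_occidentalis)))),Lutra_fluviatilis),(Cuon_vulgaris,((Sinapis_gracilis,Vespa_sylvestris),((Tremarctos_albus,Staphylococcus_albus),Gasterosteus_gracilis)))).
Branch lengths along that path: 0.120 + 0.231 + 0.154 + 0.010 + 0.054 + 0.278 + 0.219 + 0.161 + 0.225 = 1.452.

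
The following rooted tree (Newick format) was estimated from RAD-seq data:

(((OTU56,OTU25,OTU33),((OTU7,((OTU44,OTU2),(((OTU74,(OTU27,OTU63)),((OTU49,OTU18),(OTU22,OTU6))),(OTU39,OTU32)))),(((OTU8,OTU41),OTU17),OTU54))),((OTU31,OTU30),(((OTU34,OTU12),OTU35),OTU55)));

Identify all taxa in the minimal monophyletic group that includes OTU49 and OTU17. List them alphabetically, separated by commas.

Tracing OTU49: it sits inside (OTU49,OTU18).
Tracing OTU17: it sits inside ((OTU8,OTU41),OTU17).
The smallest clade enclosing both is ((OTU7,((OTU44,OTU2),(((OTU74,(OTU27,OTU63)),((OTU49,OTU18),(OTU22,OTU6))),(OTU39,OTU32)))),(((OTU8,OTU41),OTU17),OTU54)); the answer is its 16 terminal taxa in alphabetical order.

OTU17, OTU18, OTU2, OTU22, OTU27, OTU32, OTU39, OTU41, OTU44, OTU49, OTU54, OTU6, OTU63, OTU7, OTU74, OTU8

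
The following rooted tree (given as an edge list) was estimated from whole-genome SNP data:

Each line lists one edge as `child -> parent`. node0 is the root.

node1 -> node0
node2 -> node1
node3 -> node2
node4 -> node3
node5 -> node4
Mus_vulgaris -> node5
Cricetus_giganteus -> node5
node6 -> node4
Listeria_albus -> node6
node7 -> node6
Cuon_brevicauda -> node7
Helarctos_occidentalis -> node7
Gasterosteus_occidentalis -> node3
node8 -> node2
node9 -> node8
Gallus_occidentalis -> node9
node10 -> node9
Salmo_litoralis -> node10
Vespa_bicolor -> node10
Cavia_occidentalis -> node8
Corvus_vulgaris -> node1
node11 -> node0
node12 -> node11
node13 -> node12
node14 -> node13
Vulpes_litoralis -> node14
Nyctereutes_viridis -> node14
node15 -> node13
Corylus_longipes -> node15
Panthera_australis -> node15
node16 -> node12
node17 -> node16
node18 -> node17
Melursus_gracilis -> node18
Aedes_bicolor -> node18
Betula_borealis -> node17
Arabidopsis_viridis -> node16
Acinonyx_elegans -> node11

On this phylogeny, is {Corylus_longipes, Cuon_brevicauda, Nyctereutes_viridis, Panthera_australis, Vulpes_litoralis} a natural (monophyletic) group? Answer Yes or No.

The MRCA of the listed taxa is the root, so the smallest clade containing them is the whole tree.
That clade also contains Acinonyx_elegans, Aedes_bicolor, Arabidopsis_viridis, Betula_borealis, Cavia_occidentalis, Corvus_vulgaris, Cricetus_giganteus, Gallus_occidentalis, Gasterosteus_occidentalis, Helarctos_occidentalis, Listeria_albus, Melursus_gracilis, Mus_vulgaris, Salmo_litoralis, Vespa_bicolor, which are not in the proposed group, so the group is not monophyletic.

No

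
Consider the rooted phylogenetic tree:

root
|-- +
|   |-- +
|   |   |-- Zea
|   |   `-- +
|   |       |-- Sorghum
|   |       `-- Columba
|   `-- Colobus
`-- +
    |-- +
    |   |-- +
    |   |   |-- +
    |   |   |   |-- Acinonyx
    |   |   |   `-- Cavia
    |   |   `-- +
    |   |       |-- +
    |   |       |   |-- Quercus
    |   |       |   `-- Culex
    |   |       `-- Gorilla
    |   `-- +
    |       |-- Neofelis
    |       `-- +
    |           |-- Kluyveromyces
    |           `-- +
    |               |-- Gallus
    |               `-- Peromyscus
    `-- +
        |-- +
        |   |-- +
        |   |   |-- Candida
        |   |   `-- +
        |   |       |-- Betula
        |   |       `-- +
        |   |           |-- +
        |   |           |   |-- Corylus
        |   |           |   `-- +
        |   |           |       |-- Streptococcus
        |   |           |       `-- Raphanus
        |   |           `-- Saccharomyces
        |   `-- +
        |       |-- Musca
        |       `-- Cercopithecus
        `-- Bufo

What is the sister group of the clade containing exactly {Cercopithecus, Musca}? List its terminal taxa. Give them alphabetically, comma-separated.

The clade containing exactly {Cercopithecus, Musca} attaches to the tree at the node subtending ((Candida,(Betula,((Corylus,(Streptococcus,Raphanus)),Saccharomyces))),(Musca,Cercopithecus)).
The other lineage descending from that same node — the sister group — is (Candida,(Betula,((Corylus,(Streptococcus,Raphanus)),Saccharomyces))); its 6 tips in alphabetical order are the answer.

Betula, Candida, Corylus, Raphanus, Saccharomyces, Streptococcus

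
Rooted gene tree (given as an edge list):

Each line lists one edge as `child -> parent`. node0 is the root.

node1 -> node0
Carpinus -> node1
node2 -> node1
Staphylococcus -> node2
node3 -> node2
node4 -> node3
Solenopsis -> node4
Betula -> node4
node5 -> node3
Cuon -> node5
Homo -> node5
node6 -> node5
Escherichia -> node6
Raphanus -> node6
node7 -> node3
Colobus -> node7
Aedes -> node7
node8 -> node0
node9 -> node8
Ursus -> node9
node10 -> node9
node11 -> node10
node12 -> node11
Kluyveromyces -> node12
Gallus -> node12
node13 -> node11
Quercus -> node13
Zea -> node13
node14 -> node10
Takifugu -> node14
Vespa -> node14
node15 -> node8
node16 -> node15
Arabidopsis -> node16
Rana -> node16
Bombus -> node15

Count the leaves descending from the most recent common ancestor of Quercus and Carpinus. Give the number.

20

The MRCA of Quercus and Carpinus is the root, so the clade is the entire tree.
That clade contains 20 terminal taxa: Aedes, Arabidopsis, Betula, Bombus, Carpinus, Colobus, Cuon, Escherichia, Gallus, Homo, Kluyveromyces, Quercus, Rana, Raphanus, Solenopsis, Staphylococcus, Takifugu, Ursus, Vespa, Zea.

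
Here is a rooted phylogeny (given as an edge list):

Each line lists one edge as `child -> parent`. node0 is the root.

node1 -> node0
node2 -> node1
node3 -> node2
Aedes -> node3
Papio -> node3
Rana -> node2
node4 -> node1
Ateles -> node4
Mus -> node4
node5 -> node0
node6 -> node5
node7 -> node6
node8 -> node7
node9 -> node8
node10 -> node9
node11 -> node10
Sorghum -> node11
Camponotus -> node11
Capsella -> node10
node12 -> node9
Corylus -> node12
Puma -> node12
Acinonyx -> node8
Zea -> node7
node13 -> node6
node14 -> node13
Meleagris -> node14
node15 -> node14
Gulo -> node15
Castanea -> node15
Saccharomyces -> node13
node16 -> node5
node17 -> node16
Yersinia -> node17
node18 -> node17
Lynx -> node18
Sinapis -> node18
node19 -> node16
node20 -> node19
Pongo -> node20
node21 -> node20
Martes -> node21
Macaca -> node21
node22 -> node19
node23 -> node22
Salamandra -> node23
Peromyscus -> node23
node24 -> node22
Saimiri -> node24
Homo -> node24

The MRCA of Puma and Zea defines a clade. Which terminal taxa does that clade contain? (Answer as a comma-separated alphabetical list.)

Acinonyx, Camponotus, Capsella, Corylus, Puma, Sorghum, Zea

Tracing Puma: it sits inside (Corylus,Puma).
Tracing Zea: it sits inside (((((Sorghum,Camponotus),Capsella),(Corylus,Puma)),Acinonyx),Zea).
The smallest clade enclosing both is (((((Sorghum,Camponotus),Capsella),(Corylus,Puma)),Acinonyx),Zea); the answer is its 7 terminal taxa in alphabetical order.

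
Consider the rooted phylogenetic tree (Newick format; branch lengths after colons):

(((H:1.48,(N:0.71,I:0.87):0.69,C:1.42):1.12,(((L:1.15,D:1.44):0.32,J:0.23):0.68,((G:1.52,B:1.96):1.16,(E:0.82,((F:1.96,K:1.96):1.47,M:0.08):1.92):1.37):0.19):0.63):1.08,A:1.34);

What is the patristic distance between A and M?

The path runs A → … → MRCA → … → M; the MRCA is the root of the tree.
Branch lengths along that path: 1.34 + 1.08 + 0.63 + 0.19 + 1.37 + 1.92 + 0.08 = 6.61.

6.61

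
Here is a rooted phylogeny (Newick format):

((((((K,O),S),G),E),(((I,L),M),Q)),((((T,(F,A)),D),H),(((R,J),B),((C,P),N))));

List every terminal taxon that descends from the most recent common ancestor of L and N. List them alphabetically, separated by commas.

A, B, C, D, E, F, G, H, I, J, K, L, M, N, O, P, Q, R, S, T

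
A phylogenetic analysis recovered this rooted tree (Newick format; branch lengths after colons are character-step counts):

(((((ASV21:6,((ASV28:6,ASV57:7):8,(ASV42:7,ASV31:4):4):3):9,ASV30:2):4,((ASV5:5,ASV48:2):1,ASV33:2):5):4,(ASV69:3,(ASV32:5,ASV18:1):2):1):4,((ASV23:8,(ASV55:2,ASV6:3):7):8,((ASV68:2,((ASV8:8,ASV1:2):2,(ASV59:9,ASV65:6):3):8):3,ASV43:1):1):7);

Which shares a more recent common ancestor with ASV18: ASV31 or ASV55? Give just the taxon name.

ASV31

The MRCA of ASV18 and ASV31 subtends ((((ASV21,((ASV28,ASV57),(ASV42,ASV31))),ASV30),((ASV5,ASV48),ASV33)),(ASV69,(ASV32,ASV18))) (12 taxa).
The MRCA of ASV18 and ASV55 is the root, subtending the entire tree (21 taxa).
The first is nested inside the second, so ASV18 shares a more recent common ancestor with ASV31.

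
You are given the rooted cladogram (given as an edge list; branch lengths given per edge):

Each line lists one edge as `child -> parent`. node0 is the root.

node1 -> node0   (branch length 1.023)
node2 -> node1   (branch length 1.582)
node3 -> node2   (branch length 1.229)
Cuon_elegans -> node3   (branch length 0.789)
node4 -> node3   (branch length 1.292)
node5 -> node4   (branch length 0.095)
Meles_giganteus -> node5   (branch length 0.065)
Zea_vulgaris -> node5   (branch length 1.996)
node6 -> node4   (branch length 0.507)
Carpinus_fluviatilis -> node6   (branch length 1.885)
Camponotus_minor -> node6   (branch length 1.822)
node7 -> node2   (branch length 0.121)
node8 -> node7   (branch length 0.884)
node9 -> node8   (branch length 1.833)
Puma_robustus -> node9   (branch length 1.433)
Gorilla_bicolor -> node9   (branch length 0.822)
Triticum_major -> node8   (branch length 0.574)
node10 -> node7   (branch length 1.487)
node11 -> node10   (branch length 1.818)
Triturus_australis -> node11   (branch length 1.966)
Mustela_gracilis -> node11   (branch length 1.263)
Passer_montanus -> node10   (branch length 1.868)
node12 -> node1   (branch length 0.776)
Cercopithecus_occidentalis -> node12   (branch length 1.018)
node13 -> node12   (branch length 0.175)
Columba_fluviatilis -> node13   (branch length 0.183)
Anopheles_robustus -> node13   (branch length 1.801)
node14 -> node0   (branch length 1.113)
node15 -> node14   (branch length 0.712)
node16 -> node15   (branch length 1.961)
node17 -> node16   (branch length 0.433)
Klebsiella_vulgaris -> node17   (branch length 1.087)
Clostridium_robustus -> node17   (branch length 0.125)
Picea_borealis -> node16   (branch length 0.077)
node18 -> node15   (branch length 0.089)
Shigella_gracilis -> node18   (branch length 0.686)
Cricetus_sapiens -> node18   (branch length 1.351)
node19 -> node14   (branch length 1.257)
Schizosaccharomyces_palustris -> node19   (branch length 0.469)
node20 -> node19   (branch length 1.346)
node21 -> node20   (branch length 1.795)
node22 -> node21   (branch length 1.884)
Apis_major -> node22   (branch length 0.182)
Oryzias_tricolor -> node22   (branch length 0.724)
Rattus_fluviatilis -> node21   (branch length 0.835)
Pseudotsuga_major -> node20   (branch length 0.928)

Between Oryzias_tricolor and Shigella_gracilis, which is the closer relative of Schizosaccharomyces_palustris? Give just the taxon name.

Oryzias_tricolor

The MRCA of Schizosaccharomyces_palustris and Oryzias_tricolor subtends (Schizosaccharomyces_palustris,(((Apis_major,Oryzias_tricolor),Rattus_fluviatilis),Pseudotsuga_major)) (5 taxa).
The MRCA of Schizosaccharomyces_palustris and Shigella_gracilis subtends ((((Klebsiella_vulgaris,Clostridium_robustus),Picea_borealis),(Shigella_gracilis,Cricetus_sapiens)),(Schizosaccharomyces_palustris,(((Apis_major,Oryzias_tricolor),Rattus_fluviatilis),Pseudotsuga_major))) (10 taxa).
The first is nested inside the second, so Schizosaccharomyces_palustris shares a more recent common ancestor with Oryzias_tricolor.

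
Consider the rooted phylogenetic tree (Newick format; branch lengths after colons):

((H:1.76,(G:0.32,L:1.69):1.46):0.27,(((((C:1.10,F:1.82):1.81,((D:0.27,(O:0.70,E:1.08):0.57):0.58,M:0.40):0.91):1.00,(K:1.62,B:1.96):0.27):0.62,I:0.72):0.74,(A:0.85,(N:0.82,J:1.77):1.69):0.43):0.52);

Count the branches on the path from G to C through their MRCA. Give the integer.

The MRCA of G and C is the root of the tree.
From G up to that node: 3 branches. From C up to the same node: 6 branches. Total: 3 + 6 = 9.

9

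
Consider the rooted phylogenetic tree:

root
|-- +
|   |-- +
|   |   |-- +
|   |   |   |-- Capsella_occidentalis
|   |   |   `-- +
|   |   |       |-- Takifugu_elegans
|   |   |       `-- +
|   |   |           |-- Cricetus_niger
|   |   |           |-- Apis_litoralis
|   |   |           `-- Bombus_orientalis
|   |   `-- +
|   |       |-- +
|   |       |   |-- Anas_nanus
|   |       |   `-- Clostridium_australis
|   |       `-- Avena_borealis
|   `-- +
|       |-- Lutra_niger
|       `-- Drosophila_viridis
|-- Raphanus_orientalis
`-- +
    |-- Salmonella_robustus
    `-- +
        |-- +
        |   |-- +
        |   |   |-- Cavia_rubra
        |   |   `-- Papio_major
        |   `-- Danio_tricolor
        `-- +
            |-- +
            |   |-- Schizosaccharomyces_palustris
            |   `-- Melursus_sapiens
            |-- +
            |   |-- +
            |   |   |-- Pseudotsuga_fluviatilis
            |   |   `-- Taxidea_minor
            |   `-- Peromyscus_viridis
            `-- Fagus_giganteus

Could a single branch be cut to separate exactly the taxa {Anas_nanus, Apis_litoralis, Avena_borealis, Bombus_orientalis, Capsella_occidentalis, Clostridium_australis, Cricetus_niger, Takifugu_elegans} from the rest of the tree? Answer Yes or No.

The most recent common ancestor of these taxa subtends ((Capsella_occidentalis,(Takifugu_elegans,(Cricetus_niger,Apis_litoralis,Bombus_orientalis))),((Anas_nanus,Clostridium_australis),Avena_borealis)).
That clade has exactly 8 tips — every listed taxon and nothing else — so the group is monophyletic.

Yes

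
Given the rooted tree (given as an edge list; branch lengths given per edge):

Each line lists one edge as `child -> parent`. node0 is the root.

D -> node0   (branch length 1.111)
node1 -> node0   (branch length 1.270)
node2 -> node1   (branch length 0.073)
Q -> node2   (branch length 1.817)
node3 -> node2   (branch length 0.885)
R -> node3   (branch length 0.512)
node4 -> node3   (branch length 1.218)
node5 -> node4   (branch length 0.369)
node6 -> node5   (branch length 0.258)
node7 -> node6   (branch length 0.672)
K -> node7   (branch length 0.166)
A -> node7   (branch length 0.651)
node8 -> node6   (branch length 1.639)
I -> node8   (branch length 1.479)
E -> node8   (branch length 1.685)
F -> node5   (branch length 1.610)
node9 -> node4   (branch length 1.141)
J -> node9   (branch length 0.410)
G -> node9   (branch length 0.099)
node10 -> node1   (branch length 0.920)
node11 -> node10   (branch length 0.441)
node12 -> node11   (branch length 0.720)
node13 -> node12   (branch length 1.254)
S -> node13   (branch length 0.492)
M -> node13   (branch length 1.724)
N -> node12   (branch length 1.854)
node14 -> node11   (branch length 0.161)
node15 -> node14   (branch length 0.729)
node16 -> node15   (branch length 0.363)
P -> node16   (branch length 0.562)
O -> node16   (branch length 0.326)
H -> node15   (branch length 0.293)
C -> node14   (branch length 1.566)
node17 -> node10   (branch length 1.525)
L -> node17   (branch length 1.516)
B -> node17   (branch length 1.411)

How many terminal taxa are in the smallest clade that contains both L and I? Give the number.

18

The MRCA of L and I is the node subtending ((Q,(R,((((K,A),(I,E)),F),(J,G)))),((((S,M),N),(((P,O),H),C)),(L,B))).
That clade contains 18 terminal taxa: A, B, C, E, F, G, H, I, J, K, L, M, N, O, P, Q, R, S.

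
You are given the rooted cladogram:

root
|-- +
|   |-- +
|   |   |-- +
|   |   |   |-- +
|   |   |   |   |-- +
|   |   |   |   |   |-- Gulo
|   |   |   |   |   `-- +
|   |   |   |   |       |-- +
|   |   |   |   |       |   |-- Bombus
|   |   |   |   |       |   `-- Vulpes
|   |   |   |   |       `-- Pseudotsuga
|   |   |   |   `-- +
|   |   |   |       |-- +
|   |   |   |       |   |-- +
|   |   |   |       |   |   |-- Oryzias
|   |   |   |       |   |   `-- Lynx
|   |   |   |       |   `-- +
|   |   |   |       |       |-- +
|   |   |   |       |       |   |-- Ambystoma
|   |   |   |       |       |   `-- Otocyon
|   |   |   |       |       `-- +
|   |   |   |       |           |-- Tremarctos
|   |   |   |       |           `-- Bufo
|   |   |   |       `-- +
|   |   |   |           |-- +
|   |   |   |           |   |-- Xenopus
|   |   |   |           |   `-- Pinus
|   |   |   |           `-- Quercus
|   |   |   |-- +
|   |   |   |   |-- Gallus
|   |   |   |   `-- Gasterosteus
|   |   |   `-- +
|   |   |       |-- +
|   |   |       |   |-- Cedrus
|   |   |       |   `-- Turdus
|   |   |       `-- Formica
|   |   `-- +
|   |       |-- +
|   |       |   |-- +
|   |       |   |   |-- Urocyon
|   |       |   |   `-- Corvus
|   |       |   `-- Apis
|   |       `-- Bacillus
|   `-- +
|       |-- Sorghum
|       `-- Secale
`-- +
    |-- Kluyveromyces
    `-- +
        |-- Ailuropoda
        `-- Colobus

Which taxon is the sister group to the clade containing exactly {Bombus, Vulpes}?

The clade containing exactly {Bombus, Vulpes} attaches to the tree at the node subtending ((Bombus,Vulpes),Pseudotsuga).
The other lineage descending from that same node — the sister group — is the single tip Pseudotsuga.

Pseudotsuga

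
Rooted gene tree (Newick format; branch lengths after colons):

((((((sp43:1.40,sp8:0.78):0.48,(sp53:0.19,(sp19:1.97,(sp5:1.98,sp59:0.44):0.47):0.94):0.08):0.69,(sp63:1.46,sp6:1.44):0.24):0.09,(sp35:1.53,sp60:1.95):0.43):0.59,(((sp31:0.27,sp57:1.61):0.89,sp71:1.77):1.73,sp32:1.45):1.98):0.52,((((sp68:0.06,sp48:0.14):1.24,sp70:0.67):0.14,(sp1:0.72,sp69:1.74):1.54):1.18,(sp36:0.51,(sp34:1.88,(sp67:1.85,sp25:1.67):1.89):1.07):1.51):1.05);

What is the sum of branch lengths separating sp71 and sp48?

The path runs sp71 → … → MRCA → … → sp48; the MRCA is the root of the tree.
Branch lengths along that path: 1.77 + 1.73 + 1.98 + 0.52 + 1.05 + 1.18 + 0.14 + 1.24 + 0.14 = 9.75.

9.75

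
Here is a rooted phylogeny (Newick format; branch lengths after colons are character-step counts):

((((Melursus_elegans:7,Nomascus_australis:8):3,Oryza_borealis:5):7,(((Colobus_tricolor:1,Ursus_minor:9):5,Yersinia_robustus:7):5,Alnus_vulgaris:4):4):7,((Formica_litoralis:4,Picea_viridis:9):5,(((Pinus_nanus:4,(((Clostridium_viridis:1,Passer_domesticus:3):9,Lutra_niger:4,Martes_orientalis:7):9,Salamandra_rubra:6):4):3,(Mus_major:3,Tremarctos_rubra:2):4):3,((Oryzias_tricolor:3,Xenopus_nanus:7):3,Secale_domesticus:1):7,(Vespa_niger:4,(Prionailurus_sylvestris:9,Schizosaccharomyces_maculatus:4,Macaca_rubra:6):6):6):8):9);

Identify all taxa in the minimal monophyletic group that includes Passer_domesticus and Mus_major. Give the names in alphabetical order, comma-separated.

Tracing Passer_domesticus: it sits inside (Clostridium_viridis,Passer_domesticus).
Tracing Mus_major: it sits inside (Mus_major,Tremarctos_rubra).
The smallest clade enclosing both is ((Pinus_nanus,(((Clostridium_viridis,Passer_domesticus),Lutra_niger,Martes_orientalis),Salamandra_rubra)),(Mus_major,Tremarctos_rubra)); the answer is its 8 terminal taxa in alphabetical order.

Clostridium_viridis, Lutra_niger, Martes_orientalis, Mus_major, Passer_domesticus, Pinus_nanus, Salamandra_rubra, Tremarctos_rubra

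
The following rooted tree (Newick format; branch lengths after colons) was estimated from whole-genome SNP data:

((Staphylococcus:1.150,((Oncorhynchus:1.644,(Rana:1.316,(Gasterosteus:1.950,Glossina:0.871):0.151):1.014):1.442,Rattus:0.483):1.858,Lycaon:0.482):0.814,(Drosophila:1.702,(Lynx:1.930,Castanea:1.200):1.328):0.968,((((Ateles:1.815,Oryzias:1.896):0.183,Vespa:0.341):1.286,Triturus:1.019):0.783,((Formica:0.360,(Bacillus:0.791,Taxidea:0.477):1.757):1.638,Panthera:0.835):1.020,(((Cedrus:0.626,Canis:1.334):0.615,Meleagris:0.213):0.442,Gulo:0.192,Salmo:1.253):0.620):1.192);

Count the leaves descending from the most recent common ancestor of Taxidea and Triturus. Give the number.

The MRCA of Taxidea and Triturus is the node subtending ((((Ateles,Oryzias),Vespa),Triturus),((Formica,(Bacillus,Taxidea)),Panthera),(((Cedrus,Canis),Meleagris),Gulo,Salmo)).
That clade contains 13 terminal taxa: Ateles, Bacillus, Canis, Cedrus, Formica, Gulo, Meleagris, Oryzias, Panthera, Salmo, Taxidea, Triturus, Vespa.

13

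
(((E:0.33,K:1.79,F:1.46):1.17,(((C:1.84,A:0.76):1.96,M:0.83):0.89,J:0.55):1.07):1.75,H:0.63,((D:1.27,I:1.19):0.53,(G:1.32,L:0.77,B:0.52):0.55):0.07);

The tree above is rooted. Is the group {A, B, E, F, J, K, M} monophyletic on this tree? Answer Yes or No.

The MRCA of the listed taxa is the root, so the smallest clade containing them is the whole tree.
That clade also contains C, D, G, H, I, L, which are not in the proposed group, so the group is not monophyletic.

No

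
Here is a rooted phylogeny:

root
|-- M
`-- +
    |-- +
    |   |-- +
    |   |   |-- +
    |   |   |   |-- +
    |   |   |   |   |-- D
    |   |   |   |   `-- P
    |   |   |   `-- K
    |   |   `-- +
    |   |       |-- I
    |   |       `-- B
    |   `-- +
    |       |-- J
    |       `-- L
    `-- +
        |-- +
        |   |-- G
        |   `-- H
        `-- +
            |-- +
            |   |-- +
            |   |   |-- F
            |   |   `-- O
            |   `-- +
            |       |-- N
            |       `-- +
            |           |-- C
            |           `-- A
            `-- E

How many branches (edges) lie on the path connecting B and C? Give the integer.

The MRCA of B and C is the node subtending (((((D,P),K),(I,B)),(J,L)),((G,H),(((F,O),(N,(C,A))),E))).
From B up to that node: 4 branches. From C up to the same node: 6 branches. Total: 4 + 6 = 10.

10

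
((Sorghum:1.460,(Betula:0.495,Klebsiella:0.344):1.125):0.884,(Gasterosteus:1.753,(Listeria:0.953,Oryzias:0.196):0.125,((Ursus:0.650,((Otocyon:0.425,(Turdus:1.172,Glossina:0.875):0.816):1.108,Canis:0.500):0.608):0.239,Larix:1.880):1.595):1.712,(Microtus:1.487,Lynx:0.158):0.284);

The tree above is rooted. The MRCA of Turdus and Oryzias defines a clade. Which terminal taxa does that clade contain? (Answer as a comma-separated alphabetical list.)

Tracing Turdus: it sits inside (Turdus,Glossina).
Tracing Oryzias: it sits inside (Listeria,Oryzias).
The smallest clade enclosing both is (Gasterosteus,(Listeria,Oryzias),((Ursus,((Otocyon,(Turdus,Glossina)),Canis)),Larix)); the answer is its 9 terminal taxa in alphabetical order.

Canis, Gasterosteus, Glossina, Larix, Listeria, Oryzias, Otocyon, Turdus, Ursus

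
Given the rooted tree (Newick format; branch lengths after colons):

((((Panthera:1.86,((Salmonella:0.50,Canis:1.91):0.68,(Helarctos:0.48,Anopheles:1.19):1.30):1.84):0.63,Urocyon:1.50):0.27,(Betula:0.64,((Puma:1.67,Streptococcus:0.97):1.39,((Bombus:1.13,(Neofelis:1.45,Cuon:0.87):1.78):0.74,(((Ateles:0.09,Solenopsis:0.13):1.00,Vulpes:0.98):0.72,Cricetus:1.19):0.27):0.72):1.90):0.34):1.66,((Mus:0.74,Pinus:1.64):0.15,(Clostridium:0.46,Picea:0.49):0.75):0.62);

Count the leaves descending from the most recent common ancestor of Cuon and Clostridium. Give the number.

The MRCA of Cuon and Clostridium is the root, so the clade is the entire tree.
That clade contains 20 terminal taxa: Anopheles, Ateles, Betula, Bombus, Canis, Clostridium, Cricetus, Cuon, Helarctos, Mus, Neofelis, Panthera, Picea, Pinus, Puma, Salmonella, Solenopsis, Streptococcus, Urocyon, Vulpes.

20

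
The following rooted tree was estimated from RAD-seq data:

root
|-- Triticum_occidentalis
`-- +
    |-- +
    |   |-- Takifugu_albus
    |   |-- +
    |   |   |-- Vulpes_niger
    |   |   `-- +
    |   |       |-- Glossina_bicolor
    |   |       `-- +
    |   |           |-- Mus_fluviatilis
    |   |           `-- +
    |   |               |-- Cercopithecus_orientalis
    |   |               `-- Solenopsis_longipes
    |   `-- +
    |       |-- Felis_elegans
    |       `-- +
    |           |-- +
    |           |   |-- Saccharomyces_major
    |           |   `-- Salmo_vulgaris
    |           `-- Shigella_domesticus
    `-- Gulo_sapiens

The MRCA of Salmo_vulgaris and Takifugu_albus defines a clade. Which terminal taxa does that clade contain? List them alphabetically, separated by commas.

Cercopithecus_orientalis, Felis_elegans, Glossina_bicolor, Mus_fluviatilis, Saccharomyces_major, Salmo_vulgaris, Shigella_domesticus, Solenopsis_longipes, Takifugu_albus, Vulpes_niger

Tracing Salmo_vulgaris: it sits inside (Saccharomyces_major,Salmo_vulgaris).
Tracing Takifugu_albus: it sits inside (Takifugu_albus,(Vulpes_niger,(Glossina_bicolor,(Mus_fluviatilis,(Cercopithecus_orientalis,Solenopsis_longipes)))),(Felis_elegans,((Saccharomyces_major,Salmo_vulgaris),Shigella_domesticus))).
The smallest clade enclosing both is (Takifugu_albus,(Vulpes_niger,(Glossina_bicolor,(Mus_fluviatilis,(Cercopithecus_orientalis,Solenopsis_longipes)))),(Felis_elegans,((Saccharomyces_major,Salmo_vulgaris),Shigella_domesticus))); the answer is its 10 terminal taxa in alphabetical order.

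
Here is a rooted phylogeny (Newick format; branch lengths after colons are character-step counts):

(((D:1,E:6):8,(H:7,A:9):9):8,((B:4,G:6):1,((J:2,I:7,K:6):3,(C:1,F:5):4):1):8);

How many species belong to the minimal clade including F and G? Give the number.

The MRCA of F and G is the node subtending ((B,G),((J,I,K),(C,F))).
That clade contains 7 terminal taxa: B, C, F, G, I, J, K.

7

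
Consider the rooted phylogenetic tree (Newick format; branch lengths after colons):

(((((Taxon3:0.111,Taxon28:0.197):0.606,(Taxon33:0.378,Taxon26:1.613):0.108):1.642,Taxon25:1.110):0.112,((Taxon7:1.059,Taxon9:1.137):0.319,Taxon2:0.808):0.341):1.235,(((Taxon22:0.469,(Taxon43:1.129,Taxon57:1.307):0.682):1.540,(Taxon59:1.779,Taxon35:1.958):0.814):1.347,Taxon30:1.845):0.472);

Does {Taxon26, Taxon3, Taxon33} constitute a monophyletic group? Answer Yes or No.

No

The MRCA of the listed taxa subtends ((Taxon3,Taxon28),(Taxon33,Taxon26)).
That clade also contains Taxon28, which is not in the proposed group, so the group is not monophyletic.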